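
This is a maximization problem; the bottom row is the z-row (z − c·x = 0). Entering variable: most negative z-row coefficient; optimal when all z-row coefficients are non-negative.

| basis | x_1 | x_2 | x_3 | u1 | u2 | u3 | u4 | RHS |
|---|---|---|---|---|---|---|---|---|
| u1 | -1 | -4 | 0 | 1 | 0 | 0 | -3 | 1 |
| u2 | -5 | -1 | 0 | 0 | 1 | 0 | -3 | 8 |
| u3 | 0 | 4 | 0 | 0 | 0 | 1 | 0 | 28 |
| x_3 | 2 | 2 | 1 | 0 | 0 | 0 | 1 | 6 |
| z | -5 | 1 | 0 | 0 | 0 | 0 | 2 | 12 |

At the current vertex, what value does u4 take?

u4 is not in the basis, so in the current basic feasible solution u4 = 0.

0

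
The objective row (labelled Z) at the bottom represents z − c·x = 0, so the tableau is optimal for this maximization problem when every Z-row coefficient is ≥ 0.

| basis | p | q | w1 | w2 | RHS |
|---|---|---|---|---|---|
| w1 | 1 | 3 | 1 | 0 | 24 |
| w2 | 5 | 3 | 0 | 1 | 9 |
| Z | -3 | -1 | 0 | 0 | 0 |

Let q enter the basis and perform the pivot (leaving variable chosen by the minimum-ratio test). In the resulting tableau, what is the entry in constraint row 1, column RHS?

Ratio test on column q — row 1: 24/3 = 8; row 2: 9/3 = 3. Minimum is 3 at row 2 (w2 leaves); pivot element 3.
Divide row 2 by 3; eliminate column q from the other rows.
Row 1 update in column RHS: 24 − 3·3 = 15.

15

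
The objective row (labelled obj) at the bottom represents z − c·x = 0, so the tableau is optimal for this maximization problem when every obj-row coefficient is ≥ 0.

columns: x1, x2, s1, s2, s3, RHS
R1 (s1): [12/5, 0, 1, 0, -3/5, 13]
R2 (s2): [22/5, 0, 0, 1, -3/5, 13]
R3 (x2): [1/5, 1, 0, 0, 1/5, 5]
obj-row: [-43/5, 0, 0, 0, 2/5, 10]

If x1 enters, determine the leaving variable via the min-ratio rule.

Column x1 entries and ratios — s1: 13/(12/5) = 65/12; s2: 13/(22/5) = 65/22; x2: 5/(1/5) = 25.
Smallest ratio is 65/22 in the row of s2, so s2 leaves.

s2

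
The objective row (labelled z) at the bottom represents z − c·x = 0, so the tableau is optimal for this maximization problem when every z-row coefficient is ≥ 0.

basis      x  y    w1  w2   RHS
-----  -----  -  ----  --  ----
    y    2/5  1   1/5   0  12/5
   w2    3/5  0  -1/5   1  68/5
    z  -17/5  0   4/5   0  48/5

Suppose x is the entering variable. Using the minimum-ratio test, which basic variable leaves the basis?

y

Column x entries and ratios — y: (12/5)/(2/5) = 6; w2: (68/5)/(3/5) = 68/3.
Smallest ratio is 6 in the row of y, so y leaves.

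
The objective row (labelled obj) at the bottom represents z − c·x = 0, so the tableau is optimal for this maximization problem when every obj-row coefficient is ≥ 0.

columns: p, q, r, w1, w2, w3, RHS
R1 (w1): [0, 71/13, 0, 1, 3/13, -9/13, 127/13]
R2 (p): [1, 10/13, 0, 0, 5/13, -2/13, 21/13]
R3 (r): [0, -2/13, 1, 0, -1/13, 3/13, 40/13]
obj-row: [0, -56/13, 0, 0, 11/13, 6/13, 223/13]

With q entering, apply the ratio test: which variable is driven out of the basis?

Column q entries and ratios — w1: (127/13)/(71/13) = 127/71; p: (21/13)/(10/13) = 21/10; r: -2/13 ≤ 0, skip.
Smallest ratio is 127/71 in the row of w1, so w1 leaves.

w1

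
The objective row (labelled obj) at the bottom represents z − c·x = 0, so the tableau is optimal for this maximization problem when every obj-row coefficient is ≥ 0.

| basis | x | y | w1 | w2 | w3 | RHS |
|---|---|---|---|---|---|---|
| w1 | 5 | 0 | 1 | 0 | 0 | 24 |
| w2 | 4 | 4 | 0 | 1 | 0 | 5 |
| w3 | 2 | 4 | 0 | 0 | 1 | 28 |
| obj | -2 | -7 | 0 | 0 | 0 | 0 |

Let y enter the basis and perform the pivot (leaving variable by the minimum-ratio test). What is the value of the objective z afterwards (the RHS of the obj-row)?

35/4

Ratio test on column y — row 1: entry 0 ≤ 0; row 2: 5/4 = 5/4; row 3: 28/4 = 7. Minimum is 5/4 at row 2 (w2 leaves); pivot element 4.
Pivot on row 2; the obj-row RHS becomes 0 − (-7)·(5/4) = 35/4.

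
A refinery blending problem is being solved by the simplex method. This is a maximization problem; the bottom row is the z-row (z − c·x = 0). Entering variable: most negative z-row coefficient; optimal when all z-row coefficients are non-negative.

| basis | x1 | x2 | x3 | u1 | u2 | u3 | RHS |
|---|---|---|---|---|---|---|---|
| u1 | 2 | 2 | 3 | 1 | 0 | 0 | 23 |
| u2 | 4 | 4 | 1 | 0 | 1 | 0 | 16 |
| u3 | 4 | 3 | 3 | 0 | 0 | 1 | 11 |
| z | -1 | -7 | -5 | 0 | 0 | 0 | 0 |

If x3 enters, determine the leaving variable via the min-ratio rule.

u3

Column x3 entries and ratios — u1: 23/3 = 23/3; u2: 16/1 = 16; u3: 11/3 = 11/3.
Smallest ratio is 11/3 in the row of u3, so u3 leaves.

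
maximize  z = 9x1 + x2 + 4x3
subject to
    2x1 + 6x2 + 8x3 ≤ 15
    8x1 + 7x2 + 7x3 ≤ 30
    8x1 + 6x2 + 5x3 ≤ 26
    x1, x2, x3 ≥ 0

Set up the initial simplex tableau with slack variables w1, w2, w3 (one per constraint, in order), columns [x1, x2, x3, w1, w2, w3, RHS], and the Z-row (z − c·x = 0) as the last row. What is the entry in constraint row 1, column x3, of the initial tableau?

Constraint 1 has coefficient 8 on x3.

8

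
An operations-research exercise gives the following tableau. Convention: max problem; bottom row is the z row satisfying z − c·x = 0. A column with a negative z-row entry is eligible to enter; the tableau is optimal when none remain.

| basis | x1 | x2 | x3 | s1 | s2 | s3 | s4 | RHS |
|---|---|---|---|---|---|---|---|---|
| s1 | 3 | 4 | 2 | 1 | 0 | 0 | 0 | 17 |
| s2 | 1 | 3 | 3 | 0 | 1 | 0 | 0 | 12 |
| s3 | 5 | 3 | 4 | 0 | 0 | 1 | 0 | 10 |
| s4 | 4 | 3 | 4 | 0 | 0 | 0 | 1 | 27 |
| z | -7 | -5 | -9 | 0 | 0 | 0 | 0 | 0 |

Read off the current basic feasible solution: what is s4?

27

s4 is basic (row 4); its value is the RHS of that row, 27.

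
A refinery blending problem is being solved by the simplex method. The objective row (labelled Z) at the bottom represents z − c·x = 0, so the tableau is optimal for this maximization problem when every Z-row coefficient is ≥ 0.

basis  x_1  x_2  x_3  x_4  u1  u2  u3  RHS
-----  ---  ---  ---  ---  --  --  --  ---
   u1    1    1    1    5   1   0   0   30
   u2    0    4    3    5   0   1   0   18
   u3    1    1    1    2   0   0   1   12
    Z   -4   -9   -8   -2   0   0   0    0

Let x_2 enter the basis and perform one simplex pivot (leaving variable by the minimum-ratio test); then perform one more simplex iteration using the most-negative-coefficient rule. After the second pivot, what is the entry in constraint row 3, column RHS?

Ratio test on column x_2 — row 1: 30/1 = 30; row 2: 18/4 = 9/2; row 3: 12/1 = 12. Minimum is 9/2 at row 2 (u2 leaves); pivot element 4.
Divide row 2 by 4; eliminate column x_2 from the other rows.
Second iteration: most negative Z-row entry is -4 in column x_1, so x_1 enters.
Ratio test on column x_1 — row 1: (51/2)/1 = 51/2; row 2: entry 0 ≤ 0; row 3: (15/2)/1 = 15/2. Minimum is 15/2 at row 3 (u3 leaves); pivot element 1.
Divide row 3 by 1; eliminate column x_1 from the other rows.
After both pivots, the entry at constraint row 3, column RHS is 15/2.

15/2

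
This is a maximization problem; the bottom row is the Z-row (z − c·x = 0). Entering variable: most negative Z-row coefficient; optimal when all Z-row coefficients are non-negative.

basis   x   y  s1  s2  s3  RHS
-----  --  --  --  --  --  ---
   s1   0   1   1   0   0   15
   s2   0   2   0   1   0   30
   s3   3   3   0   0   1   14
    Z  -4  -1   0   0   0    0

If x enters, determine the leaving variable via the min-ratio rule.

s3

Column x entries and ratios — s1: 0 ≤ 0, skip; s2: 0 ≤ 0, skip; s3: 14/3 = 14/3.
Smallest ratio is 14/3 in the row of s3, so s3 leaves.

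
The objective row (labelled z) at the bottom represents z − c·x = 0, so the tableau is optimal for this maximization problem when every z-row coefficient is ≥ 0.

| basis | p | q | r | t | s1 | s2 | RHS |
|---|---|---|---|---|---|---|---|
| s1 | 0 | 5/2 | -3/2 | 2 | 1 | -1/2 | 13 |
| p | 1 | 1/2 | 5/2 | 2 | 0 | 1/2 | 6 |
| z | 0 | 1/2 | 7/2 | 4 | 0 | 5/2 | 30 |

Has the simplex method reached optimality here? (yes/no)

Every z-row coefficient is ≥ 0, so the tableau is optimal.

yes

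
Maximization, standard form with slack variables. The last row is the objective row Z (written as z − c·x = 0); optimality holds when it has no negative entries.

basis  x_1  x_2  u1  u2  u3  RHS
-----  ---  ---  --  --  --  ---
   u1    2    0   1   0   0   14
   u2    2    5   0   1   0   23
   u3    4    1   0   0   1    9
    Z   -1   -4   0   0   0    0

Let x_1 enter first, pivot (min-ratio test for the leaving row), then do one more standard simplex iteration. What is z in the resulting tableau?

Ratio test on column x_1 — row 1: 14/2 = 7; row 2: 23/2 = 23/2; row 3: 9/4 = 9/4. Minimum is 9/4 at row 3 (u3 leaves); pivot element 4.
Pivot on row 3; the Z-row RHS becomes 0 − (-1)·(9/4) = 9/4.
Next entering variable (most negative Z-row entry -15/4): x_2.
Ratio test on column x_2 — row 1: entry -1/2 ≤ 0; row 2: (37/2)/(9/2) = 37/9; row 3: (9/4)/(1/4) = 9. Minimum is 37/9 at row 2 (u2 leaves); pivot element 9/2.
After the second pivot the Z-row RHS is 9/4 − (-15/4)·(37/9) = 53/3.

53/3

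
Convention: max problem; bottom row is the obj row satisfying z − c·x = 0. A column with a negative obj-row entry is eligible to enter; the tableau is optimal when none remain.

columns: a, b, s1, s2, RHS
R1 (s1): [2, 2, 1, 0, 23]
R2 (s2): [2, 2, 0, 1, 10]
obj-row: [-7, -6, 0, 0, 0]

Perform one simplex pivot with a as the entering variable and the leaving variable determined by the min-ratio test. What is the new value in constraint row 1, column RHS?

Ratio test on column a — row 1: 23/2 = 23/2; row 2: 10/2 = 5. Minimum is 5 at row 2 (s2 leaves); pivot element 2.
Divide row 2 by 2; eliminate column a from the other rows.
Row 1 update in column RHS: 23 − 2·5 = 13.

13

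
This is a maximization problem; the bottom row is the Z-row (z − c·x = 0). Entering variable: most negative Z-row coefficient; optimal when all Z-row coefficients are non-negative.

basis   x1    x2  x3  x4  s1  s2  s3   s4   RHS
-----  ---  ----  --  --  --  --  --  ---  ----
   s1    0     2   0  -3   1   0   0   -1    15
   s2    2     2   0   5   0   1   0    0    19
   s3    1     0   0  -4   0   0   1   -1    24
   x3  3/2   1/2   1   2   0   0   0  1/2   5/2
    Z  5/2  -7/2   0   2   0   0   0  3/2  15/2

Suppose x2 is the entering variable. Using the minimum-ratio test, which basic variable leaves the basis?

x3

Column x2 entries and ratios — s1: 15/2 = 15/2; s2: 19/2 = 19/2; s3: 0 ≤ 0, skip; x3: (5/2)/(1/2) = 5.
Smallest ratio is 5 in the row of x3, so x3 leaves.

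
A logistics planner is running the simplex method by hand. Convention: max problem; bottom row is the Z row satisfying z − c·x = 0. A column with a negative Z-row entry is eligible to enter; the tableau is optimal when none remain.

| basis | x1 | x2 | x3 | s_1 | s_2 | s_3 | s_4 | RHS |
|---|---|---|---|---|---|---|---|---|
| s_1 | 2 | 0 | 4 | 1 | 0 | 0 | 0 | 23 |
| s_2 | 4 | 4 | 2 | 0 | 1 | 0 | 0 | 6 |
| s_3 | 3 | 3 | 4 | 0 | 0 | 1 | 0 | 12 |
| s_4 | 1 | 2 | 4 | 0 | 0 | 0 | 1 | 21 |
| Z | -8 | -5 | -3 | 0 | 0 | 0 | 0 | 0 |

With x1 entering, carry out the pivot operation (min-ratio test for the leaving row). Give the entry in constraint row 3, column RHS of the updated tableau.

15/2

Ratio test on column x1 — row 1: 23/2 = 23/2; row 2: 6/4 = 3/2; row 3: 12/3 = 4; row 4: 21/1 = 21. Minimum is 3/2 at row 2 (s_2 leaves); pivot element 4.
Divide row 2 by 4; eliminate column x1 from the other rows.
Row 3 update in column RHS: 12 − 3·(3/2) = 15/2.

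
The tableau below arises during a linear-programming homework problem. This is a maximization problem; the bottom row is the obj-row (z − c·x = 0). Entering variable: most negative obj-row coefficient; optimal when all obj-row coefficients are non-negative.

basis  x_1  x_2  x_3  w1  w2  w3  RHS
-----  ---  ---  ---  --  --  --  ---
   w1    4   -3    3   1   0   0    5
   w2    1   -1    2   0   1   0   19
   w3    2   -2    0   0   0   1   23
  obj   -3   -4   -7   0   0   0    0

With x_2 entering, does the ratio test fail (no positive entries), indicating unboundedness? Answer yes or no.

Every constraint-row entry in column x_2 is ≤ 0, so increasing x_2 is unbounded.

yes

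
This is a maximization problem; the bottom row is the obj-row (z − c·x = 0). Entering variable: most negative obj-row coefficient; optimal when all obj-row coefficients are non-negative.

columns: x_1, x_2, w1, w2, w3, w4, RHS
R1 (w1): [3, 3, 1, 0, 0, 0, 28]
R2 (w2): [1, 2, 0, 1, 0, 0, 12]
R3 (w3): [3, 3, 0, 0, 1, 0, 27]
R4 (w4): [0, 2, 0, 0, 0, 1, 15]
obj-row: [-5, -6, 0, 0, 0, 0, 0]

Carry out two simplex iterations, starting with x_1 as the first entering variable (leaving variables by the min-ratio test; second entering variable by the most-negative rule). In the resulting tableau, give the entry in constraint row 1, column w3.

-1

Ratio test on column x_1 — row 1: 28/3 = 28/3; row 2: 12/1 = 12; row 3: 27/3 = 9; row 4: entry 0 ≤ 0. Minimum is 9 at row 3 (w3 leaves); pivot element 3.
Divide row 3 by 3; eliminate column x_1 from the other rows.
Second iteration: most negative obj-row entry is -1 in column x_2, so x_2 enters.
Ratio test on column x_2 — row 1: entry 0 ≤ 0; row 2: 3/1 = 3; row 3: 9/1 = 9; row 4: 15/2 = 15/2. Minimum is 3 at row 2 (w2 leaves); pivot element 1.
Divide row 2 by 1; eliminate column x_2 from the other rows.
After both pivots, the entry at constraint row 1, column w3 is -1.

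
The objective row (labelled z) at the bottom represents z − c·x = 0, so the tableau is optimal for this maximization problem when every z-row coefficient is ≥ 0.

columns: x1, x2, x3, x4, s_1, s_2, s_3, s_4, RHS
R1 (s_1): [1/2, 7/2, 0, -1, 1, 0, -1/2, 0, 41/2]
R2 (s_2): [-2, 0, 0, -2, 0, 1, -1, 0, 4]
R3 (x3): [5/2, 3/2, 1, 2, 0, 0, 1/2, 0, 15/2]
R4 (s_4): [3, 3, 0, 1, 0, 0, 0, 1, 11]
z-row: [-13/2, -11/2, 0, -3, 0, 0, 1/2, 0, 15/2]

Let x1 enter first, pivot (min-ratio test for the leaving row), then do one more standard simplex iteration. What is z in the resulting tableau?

89/3

Ratio test on column x1 — row 1: (41/2)/(1/2) = 41; row 2: entry -2 ≤ 0; row 3: (15/2)/(5/2) = 3; row 4: 11/3 = 11/3. Minimum is 3 at row 3 (x3 leaves); pivot element 5/2.
Pivot on row 3; the z-row RHS becomes 15/2 − (-13/2)·3 = 27.
Next entering variable (most negative z-row entry -8/5): x2.
Ratio test on column x2 — row 1: 19/(16/5) = 95/16; row 2: 10/(6/5) = 25/3; row 3: 3/(3/5) = 5; row 4: 2/(6/5) = 5/3. Minimum is 5/3 at row 4 (s_4 leaves); pivot element 6/5.
After the second pivot the z-row RHS is 27 − (-8/5)·(5/3) = 89/3.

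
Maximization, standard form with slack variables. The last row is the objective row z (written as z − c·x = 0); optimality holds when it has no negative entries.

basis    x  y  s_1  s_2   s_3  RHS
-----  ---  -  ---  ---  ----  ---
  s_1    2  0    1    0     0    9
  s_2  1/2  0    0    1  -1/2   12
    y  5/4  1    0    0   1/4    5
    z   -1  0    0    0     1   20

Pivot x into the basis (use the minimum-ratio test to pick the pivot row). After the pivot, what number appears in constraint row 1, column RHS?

Ratio test on column x — row 1: 9/2 = 9/2; row 2: 12/(1/2) = 24; row 3: 5/(5/4) = 4. Minimum is 4 at row 3 (y leaves); pivot element 5/4.
Divide row 3 by 5/4; eliminate column x from the other rows.
Row 1 update in column RHS: 9 − 2·4 = 1.

1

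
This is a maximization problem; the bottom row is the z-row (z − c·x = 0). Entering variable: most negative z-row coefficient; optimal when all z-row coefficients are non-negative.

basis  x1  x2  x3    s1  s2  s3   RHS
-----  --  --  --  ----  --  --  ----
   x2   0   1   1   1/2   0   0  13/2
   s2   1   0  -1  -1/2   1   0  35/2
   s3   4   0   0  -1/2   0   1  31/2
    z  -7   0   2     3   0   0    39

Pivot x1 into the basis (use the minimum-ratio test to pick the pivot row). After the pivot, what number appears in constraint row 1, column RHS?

13/2

Ratio test on column x1 — row 1: entry 0 ≤ 0; row 2: (35/2)/1 = 35/2; row 3: (31/2)/4 = 31/8. Minimum is 31/8 at row 3 (s3 leaves); pivot element 4.
Divide row 3 by 4; eliminate column x1 from the other rows.
Row 1 update in column RHS: 13/2 − 0·(31/8) = 13/2.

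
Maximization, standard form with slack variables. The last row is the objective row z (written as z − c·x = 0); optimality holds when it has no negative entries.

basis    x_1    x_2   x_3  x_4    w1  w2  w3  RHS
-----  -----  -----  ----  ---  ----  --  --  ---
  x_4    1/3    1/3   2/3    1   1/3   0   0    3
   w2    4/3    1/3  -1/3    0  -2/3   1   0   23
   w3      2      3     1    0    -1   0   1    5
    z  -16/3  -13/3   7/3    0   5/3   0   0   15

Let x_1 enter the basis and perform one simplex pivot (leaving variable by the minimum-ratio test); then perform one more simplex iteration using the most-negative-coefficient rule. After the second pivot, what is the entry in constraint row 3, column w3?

1/3

Ratio test on column x_1 — row 1: 3/(1/3) = 9; row 2: 23/(4/3) = 69/4; row 3: 5/2 = 5/2. Minimum is 5/2 at row 3 (w3 leaves); pivot element 2.
Divide row 3 by 2; eliminate column x_1 from the other rows.
Second iteration: most negative z-row entry is -1 in column w1, so w1 enters.
Ratio test on column w1 — row 1: (13/6)/(1/2) = 13/3; row 2: entry 0 ≤ 0; row 3: entry -1/2 ≤ 0. Minimum is 13/3 at row 1 (x_4 leaves); pivot element 1/2.
Divide row 1 by 1/2; eliminate column w1 from the other rows.
After both pivots, the entry at constraint row 3, column w3 is 1/3.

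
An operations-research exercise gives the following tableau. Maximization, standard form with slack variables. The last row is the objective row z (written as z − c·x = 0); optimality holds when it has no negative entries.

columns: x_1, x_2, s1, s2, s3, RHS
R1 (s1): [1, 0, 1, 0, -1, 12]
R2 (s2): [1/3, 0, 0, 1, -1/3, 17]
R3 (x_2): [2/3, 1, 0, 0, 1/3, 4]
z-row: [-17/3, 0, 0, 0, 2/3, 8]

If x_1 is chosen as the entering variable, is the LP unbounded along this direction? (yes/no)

Column x_1 has positive entries in row(s) 1, 2, 3, so the ratio test bounds it — not unbounded.

no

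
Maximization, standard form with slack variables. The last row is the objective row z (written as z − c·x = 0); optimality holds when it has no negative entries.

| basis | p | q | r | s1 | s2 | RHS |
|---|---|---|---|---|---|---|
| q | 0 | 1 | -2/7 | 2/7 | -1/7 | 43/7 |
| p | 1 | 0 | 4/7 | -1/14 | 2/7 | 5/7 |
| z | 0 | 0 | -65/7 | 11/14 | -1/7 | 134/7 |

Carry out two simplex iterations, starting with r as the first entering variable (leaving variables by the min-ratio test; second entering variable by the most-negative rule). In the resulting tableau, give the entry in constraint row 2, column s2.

Ratio test on column r — row 1: entry -2/7 ≤ 0; row 2: (5/7)/(4/7) = 5/4. Minimum is 5/4 at row 2 (p leaves); pivot element 4/7.
Divide row 2 by 4/7; eliminate column r from the other rows.
Second iteration: most negative z-row entry is -3/8 in column s1, so s1 enters.
Ratio test on column s1 — row 1: (13/2)/(1/4) = 26; row 2: entry -1/8 ≤ 0. Minimum is 26 at row 1 (q leaves); pivot element 1/4.
Divide row 1 by 1/4; eliminate column s1 from the other rows.
After both pivots, the entry at constraint row 2, column s2 is 1/2.

1/2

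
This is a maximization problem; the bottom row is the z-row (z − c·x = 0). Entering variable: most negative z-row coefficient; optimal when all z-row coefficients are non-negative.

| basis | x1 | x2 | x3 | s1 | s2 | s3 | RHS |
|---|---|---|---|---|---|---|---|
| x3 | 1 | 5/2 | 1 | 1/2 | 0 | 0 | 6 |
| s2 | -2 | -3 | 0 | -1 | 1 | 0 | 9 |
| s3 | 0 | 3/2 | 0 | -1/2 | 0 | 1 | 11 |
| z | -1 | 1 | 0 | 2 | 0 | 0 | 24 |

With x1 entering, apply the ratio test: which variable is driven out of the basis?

x3

Column x1 entries and ratios — x3: 6/1 = 6; s2: -2 ≤ 0, skip; s3: 0 ≤ 0, skip.
Smallest ratio is 6 in the row of x3, so x3 leaves.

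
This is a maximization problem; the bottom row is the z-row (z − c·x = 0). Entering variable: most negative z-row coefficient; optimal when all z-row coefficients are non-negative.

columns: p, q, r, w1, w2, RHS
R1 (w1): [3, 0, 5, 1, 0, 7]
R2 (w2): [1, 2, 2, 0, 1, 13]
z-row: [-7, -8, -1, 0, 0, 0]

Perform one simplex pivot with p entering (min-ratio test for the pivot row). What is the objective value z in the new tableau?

Ratio test on column p — row 1: 7/3 = 7/3; row 2: 13/1 = 13. Minimum is 7/3 at row 1 (w1 leaves); pivot element 3.
Pivot on row 1; the z-row RHS becomes 0 − (-7)·(7/3) = 49/3.

49/3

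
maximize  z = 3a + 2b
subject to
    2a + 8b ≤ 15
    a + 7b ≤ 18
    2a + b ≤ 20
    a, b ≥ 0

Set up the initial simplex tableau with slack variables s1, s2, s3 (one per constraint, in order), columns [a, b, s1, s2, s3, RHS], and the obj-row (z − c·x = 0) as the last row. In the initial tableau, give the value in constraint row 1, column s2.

Slack s2 belongs to constraint 2; its column is the unit vector e_2, so the entry in row 1 is 0.

0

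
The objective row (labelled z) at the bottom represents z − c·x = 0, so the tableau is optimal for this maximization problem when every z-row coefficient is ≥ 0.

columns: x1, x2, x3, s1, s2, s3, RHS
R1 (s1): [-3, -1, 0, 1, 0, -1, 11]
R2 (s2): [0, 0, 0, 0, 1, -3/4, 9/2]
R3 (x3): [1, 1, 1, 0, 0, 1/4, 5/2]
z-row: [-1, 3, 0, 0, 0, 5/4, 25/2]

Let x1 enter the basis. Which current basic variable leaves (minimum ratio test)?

x3

Column x1 entries and ratios — s1: -3 ≤ 0, skip; s2: 0 ≤ 0, skip; x3: (5/2)/1 = 5/2.
Smallest ratio is 5/2 in the row of x3, so x3 leaves.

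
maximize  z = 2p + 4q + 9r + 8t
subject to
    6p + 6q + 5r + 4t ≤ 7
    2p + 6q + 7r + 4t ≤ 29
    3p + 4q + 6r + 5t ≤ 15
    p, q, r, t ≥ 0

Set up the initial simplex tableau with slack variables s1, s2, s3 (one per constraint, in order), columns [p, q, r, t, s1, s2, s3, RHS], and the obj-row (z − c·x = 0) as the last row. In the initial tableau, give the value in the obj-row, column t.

-8

The obj-row carries the negated objective coefficients: the t entry is -8.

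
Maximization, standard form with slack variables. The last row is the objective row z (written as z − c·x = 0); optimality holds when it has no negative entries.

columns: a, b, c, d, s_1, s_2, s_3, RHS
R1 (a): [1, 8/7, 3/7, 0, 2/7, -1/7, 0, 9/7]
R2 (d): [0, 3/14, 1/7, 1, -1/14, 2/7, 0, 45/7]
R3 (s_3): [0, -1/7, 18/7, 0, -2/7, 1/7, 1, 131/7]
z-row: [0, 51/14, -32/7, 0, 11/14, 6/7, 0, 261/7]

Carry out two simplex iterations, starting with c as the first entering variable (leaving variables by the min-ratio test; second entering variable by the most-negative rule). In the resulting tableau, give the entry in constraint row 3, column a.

Ratio test on column c — row 1: (9/7)/(3/7) = 3; row 2: (45/7)/(1/7) = 45; row 3: (131/7)/(18/7) = 131/18. Minimum is 3 at row 1 (a leaves); pivot element 3/7.
Divide row 1 by 3/7; eliminate column c from the other rows.
Second iteration: most negative z-row entry is -2/3 in column s_2, so s_2 enters.
Ratio test on column s_2 — row 1: entry -1/3 ≤ 0; row 2: 6/(1/3) = 18; row 3: 11/1 = 11. Minimum is 11 at row 3 (s_3 leaves); pivot element 1.
Divide row 3 by 1; eliminate column s_2 from the other rows.
After both pivots, the entry at constraint row 3, column a is -6.

-6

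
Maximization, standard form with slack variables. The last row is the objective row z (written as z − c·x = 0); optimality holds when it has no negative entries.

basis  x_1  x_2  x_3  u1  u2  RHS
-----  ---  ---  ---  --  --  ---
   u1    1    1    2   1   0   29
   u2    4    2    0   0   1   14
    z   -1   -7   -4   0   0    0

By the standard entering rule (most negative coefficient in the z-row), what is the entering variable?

x_2

Negative z-row entries: x_1: -1, x_2: -7, x_3: -4.
The most negative is -7 in column x_2, so x_2 enters.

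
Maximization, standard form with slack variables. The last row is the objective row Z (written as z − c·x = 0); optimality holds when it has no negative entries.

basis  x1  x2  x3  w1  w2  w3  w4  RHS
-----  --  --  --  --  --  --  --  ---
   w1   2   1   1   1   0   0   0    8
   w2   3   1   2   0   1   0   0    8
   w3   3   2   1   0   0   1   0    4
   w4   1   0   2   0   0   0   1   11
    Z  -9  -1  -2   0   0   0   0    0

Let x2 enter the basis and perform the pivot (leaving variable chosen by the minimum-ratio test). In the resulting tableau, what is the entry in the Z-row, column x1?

Ratio test on column x2 — row 1: 8/1 = 8; row 2: 8/1 = 8; row 3: 4/2 = 2; row 4: entry 0 ≤ 0. Minimum is 2 at row 3 (w3 leaves); pivot element 2.
Divide row 3 by 2; eliminate column x2 from the other rows.
Z-row update in column x1: -9 − (-1)·(3/2) = -15/2.

-15/2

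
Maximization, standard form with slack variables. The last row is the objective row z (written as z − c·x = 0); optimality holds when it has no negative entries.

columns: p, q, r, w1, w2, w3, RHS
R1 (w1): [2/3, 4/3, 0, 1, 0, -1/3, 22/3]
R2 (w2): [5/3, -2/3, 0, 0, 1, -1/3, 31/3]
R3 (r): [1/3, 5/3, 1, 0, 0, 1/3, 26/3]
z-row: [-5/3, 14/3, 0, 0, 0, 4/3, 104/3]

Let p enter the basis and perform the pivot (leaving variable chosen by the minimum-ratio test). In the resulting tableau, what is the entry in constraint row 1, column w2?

Ratio test on column p — row 1: (22/3)/(2/3) = 11; row 2: (31/3)/(5/3) = 31/5; row 3: (26/3)/(1/3) = 26. Minimum is 31/5 at row 2 (w2 leaves); pivot element 5/3.
Divide row 2 by 5/3; eliminate column p from the other rows.
Row 1 update in column w2: 0 − (2/3)·(3/5) = -2/5.

-2/5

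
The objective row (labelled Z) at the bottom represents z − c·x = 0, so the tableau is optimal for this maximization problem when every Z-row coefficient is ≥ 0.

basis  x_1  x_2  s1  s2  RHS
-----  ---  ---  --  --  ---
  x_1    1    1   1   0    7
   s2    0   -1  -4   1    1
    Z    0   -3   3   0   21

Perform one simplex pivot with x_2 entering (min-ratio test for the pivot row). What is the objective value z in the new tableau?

Ratio test on column x_2 — row 1: 7/1 = 7; row 2: entry -1 ≤ 0. Minimum is 7 at row 1 (x_1 leaves); pivot element 1.
Pivot on row 1; the Z-row RHS becomes 21 − (-3)·7 = 42.

42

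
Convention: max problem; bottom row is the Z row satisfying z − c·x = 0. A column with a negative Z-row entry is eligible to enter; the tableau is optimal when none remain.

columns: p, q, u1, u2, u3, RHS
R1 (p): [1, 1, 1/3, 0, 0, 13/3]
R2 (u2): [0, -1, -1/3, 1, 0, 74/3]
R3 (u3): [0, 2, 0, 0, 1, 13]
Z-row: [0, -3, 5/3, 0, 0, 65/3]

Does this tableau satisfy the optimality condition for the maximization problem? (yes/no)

no

The Z-row has a negative entry -3 in column q, so it is not optimal.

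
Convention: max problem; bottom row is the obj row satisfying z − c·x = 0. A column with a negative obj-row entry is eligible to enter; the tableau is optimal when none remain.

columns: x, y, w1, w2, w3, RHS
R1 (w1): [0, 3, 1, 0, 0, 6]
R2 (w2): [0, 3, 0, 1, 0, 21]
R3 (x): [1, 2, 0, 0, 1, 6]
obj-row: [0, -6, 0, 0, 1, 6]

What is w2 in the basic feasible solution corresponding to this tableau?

21

w2 is basic (row 2); its value is the RHS of that row, 21.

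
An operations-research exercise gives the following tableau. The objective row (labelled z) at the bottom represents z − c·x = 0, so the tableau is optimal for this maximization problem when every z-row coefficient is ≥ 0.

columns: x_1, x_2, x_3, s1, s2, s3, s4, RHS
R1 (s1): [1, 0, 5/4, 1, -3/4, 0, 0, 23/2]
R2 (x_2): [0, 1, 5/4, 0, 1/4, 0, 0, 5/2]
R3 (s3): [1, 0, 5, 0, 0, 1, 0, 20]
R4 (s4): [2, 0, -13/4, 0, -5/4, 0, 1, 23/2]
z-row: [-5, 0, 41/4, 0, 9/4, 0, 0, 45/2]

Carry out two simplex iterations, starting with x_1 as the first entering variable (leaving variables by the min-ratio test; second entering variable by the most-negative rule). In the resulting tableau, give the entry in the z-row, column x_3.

Ratio test on column x_1 — row 1: (23/2)/1 = 23/2; row 2: entry 0 ≤ 0; row 3: 20/1 = 20; row 4: (23/2)/2 = 23/4. Minimum is 23/4 at row 4 (s4 leaves); pivot element 2.
Divide row 4 by 2; eliminate column x_1 from the other rows.
Second iteration: most negative z-row entry is -7/8 in column s2, so s2 enters.
Ratio test on column s2 — row 1: entry -1/8 ≤ 0; row 2: (5/2)/(1/4) = 10; row 3: (57/4)/(5/8) = 114/5; row 4: entry -5/8 ≤ 0. Minimum is 10 at row 2 (x_2 leaves); pivot element 1/4.
Divide row 2 by 1/4; eliminate column s2 from the other rows.
After both pivots, the entry at the z-row, column x_3 is 13/2.

13/2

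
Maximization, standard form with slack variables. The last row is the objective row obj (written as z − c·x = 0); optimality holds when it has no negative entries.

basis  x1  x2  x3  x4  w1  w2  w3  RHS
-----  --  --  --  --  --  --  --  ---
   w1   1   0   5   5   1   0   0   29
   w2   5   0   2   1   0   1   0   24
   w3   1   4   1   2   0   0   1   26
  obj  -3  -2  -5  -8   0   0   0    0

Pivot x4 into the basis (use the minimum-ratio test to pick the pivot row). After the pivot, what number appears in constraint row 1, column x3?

1

Ratio test on column x4 — row 1: 29/5 = 29/5; row 2: 24/1 = 24; row 3: 26/2 = 13. Minimum is 29/5 at row 1 (w1 leaves); pivot element 5.
Divide row 1 by 5; eliminate column x4 from the other rows.
In the new row 1, the x3 entry is the old entry divided by the pivot: 5/5 = 1.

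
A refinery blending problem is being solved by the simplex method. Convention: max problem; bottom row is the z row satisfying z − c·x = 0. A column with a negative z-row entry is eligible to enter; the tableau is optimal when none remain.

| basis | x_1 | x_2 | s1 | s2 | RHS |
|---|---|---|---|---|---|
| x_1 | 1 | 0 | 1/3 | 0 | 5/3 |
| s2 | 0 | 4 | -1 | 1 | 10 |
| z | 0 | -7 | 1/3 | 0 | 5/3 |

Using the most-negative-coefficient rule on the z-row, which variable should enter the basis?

x_2

Negative z-row entries: x_2: -7.
The most negative is -7 in column x_2, so x_2 enters.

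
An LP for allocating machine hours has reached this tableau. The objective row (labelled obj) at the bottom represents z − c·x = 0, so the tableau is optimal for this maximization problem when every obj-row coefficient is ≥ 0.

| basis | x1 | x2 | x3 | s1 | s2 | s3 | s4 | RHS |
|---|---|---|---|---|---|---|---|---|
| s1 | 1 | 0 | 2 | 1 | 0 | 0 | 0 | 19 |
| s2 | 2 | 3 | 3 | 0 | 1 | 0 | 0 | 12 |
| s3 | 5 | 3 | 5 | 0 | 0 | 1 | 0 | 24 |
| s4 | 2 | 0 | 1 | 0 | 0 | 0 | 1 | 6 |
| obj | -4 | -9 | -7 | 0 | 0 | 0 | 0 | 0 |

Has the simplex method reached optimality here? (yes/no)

The obj-row has a negative entry -9 in column x2, so it is not optimal.

no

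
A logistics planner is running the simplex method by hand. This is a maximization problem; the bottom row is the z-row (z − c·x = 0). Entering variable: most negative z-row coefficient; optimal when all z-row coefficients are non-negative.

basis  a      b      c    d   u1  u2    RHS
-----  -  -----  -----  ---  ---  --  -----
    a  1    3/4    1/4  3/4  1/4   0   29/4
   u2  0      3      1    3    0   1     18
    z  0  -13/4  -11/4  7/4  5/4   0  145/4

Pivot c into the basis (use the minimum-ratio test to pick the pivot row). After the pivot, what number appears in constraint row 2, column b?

Ratio test on column c — row 1: (29/4)/(1/4) = 29; row 2: 18/1 = 18. Minimum is 18 at row 2 (u2 leaves); pivot element 1.
Divide row 2 by 1; eliminate column c from the other rows.
In the new row 2, the b entry is the old entry divided by the pivot: 3/1 = 3.

3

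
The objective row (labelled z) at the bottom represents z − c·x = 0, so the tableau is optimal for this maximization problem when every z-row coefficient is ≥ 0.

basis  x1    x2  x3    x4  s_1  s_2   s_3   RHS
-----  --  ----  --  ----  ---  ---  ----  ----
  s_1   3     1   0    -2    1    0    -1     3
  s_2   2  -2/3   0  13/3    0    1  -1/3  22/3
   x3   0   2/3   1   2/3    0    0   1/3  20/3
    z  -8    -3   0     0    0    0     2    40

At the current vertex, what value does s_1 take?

s_1 is basic (row 1); its value is the RHS of that row, 3.

3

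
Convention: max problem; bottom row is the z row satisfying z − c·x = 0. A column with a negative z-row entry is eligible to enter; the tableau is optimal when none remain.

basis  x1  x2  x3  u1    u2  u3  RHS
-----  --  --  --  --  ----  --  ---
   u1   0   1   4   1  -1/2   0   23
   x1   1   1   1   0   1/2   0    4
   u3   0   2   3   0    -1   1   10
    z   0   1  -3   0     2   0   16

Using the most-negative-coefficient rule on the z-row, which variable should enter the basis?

Negative z-row entries: x3: -3.
The most negative is -3 in column x3, so x3 enters.

x3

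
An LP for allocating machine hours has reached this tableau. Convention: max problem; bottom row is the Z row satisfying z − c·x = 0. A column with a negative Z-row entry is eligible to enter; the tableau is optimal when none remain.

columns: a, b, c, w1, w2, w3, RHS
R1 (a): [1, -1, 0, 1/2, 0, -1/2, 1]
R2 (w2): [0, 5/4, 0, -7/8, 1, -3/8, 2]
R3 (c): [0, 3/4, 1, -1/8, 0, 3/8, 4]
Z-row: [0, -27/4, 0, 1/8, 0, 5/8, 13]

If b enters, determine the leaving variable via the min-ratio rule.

w2

Column b entries and ratios — a: -1 ≤ 0, skip; w2: 2/(5/4) = 8/5; c: 4/(3/4) = 16/3.
Smallest ratio is 8/5 in the row of w2, so w2 leaves.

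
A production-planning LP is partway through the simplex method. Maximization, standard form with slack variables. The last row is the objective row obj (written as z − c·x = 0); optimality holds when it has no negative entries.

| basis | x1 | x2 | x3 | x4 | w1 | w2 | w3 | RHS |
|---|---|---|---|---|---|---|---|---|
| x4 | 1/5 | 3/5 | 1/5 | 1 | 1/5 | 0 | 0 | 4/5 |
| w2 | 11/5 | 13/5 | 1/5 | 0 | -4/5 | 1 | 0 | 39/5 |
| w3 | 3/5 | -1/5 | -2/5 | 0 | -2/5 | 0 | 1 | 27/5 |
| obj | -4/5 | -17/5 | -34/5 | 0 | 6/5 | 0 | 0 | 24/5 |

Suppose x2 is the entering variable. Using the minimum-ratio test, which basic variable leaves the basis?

x4

Column x2 entries and ratios — x4: (4/5)/(3/5) = 4/3; w2: (39/5)/(13/5) = 3; w3: -1/5 ≤ 0, skip.
Smallest ratio is 4/3 in the row of x4, so x4 leaves.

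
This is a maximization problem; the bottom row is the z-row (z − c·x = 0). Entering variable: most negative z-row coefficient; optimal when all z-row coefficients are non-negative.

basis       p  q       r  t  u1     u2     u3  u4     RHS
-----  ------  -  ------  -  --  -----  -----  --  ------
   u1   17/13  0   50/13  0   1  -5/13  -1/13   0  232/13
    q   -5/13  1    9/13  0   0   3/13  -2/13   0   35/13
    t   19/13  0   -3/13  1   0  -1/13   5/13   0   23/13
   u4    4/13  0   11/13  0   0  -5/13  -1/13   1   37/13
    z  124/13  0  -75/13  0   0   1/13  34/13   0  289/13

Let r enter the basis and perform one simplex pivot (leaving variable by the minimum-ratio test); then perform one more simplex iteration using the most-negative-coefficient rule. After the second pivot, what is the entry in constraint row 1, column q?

-5/2

Ratio test on column r — row 1: (232/13)/(50/13) = 116/25; row 2: (35/13)/(9/13) = 35/9; row 3: entry -3/13 ≤ 0; row 4: (37/13)/(11/13) = 37/11. Minimum is 37/11 at row 4 (u4 leaves); pivot element 11/13.
Divide row 4 by 11/13; eliminate column r from the other rows.
Second iteration: most negative z-row entry is -28/11 in column u2, so u2 enters.
Ratio test on column u2 — row 1: (54/11)/(15/11) = 18/5; row 2: (4/11)/(6/11) = 2/3; row 3: entry -2/11 ≤ 0; row 4: entry -5/11 ≤ 0. Minimum is 2/3 at row 2 (q leaves); pivot element 6/11.
Divide row 2 by 6/11; eliminate column u2 from the other rows.
After both pivots, the entry at constraint row 1, column q is -5/2.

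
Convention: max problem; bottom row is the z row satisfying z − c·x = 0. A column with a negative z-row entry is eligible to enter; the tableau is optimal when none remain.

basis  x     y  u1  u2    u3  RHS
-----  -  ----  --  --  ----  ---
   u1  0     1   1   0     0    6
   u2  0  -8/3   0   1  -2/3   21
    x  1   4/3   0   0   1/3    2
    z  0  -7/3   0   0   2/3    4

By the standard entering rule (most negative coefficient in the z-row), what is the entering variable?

Negative z-row entries: y: -7/3.
The most negative is -7/3 in column y, so y enters.

y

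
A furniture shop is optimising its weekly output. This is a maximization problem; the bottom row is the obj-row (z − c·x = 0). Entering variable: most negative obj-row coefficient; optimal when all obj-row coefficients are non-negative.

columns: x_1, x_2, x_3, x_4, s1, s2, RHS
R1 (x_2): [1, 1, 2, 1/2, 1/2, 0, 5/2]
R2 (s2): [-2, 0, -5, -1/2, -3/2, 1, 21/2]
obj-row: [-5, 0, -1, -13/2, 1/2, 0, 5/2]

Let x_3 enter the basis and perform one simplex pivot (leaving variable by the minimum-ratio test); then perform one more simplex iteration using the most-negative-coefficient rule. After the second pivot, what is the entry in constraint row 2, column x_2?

Ratio test on column x_3 — row 1: (5/2)/2 = 5/4; row 2: entry -5 ≤ 0. Minimum is 5/4 at row 1 (x_2 leaves); pivot element 2.
Divide row 1 by 2; eliminate column x_3 from the other rows.
Second iteration: most negative obj-row entry is -25/4 in column x_4, so x_4 enters.
Ratio test on column x_4 — row 1: (5/4)/(1/4) = 5; row 2: (67/4)/(3/4) = 67/3. Minimum is 5 at row 1 (x_3 leaves); pivot element 1/4.
Divide row 1 by 1/4; eliminate column x_4 from the other rows.
After both pivots, the entry at constraint row 2, column x_2 is 1.

1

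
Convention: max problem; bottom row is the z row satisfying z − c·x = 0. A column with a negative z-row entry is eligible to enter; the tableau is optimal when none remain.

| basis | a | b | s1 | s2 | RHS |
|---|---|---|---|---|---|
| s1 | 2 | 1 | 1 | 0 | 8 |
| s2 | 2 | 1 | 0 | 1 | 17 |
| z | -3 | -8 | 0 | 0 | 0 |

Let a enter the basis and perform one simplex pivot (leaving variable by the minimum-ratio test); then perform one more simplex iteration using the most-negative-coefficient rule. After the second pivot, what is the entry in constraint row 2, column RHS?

Ratio test on column a — row 1: 8/2 = 4; row 2: 17/2 = 17/2. Minimum is 4 at row 1 (s1 leaves); pivot element 2.
Divide row 1 by 2; eliminate column a from the other rows.
Second iteration: most negative z-row entry is -13/2 in column b, so b enters.
Ratio test on column b — row 1: 4/(1/2) = 8; row 2: entry 0 ≤ 0. Minimum is 8 at row 1 (a leaves); pivot element 1/2.
Divide row 1 by 1/2; eliminate column b from the other rows.
After both pivots, the entry at constraint row 2, column RHS is 9.

9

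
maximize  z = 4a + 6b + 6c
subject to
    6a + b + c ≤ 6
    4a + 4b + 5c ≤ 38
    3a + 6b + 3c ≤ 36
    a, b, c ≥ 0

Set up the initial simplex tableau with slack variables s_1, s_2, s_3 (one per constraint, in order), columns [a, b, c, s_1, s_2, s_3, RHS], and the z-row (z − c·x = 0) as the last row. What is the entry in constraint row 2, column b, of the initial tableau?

4

Constraint 2 has coefficient 4 on b.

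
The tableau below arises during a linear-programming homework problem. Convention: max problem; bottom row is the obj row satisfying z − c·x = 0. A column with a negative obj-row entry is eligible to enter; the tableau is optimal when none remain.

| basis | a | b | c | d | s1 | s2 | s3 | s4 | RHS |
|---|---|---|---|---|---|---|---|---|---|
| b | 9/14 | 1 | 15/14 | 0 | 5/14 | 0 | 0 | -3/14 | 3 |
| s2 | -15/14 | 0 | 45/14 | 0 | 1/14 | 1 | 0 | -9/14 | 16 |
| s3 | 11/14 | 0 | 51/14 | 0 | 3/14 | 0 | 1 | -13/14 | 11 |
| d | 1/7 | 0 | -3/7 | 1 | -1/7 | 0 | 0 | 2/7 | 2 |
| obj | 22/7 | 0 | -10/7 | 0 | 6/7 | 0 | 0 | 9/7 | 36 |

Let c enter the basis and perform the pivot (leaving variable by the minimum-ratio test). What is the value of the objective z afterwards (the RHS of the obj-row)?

Ratio test on column c — row 1: 3/(15/14) = 14/5; row 2: 16/(45/14) = 224/45; row 3: 11/(51/14) = 154/51; row 4: entry -3/7 ≤ 0. Minimum is 14/5 at row 1 (b leaves); pivot element 15/14.
Pivot on row 1; the obj-row RHS becomes 36 − (-10/7)·(14/5) = 40.

40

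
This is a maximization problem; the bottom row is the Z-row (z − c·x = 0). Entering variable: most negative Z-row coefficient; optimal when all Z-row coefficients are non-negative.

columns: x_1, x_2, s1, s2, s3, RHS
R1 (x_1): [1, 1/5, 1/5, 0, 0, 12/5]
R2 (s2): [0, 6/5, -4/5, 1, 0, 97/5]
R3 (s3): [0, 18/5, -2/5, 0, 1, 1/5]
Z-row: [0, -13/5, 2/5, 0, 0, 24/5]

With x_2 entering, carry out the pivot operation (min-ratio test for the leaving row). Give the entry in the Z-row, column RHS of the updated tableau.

Ratio test on column x_2 — row 1: (12/5)/(1/5) = 12; row 2: (97/5)/(6/5) = 97/6; row 3: (1/5)/(18/5) = 1/18. Minimum is 1/18 at row 3 (s3 leaves); pivot element 18/5.
Divide row 3 by 18/5; eliminate column x_2 from the other rows.
Z-row update in column RHS: 24/5 − (-13/5)·(1/18) = 89/18.

89/18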